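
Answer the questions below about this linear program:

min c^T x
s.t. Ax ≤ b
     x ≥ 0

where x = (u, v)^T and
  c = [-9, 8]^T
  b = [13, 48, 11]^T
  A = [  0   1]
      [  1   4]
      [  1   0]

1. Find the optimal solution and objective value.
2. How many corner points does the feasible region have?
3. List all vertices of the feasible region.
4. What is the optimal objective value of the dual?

1. u = 11, v = 0, z = -99
2. 4
3. (0, 0), (11, 0), (11, 9.25), (0, 12)
4. -99 (by strong duality, equal to the primal optimum)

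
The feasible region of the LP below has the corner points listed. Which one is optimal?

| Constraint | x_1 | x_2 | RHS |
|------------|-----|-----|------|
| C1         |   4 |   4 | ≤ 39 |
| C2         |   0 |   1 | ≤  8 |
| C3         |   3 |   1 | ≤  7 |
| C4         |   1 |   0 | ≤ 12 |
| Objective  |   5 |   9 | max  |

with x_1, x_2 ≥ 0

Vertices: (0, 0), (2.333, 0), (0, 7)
(0, 7) with z = 63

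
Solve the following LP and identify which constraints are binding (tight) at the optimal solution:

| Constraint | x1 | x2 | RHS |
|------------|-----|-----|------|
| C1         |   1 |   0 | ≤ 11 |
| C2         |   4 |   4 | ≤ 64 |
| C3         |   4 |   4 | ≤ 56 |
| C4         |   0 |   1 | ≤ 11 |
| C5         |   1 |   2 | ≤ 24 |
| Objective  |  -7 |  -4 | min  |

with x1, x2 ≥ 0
Optimal: x1 = 11, x2 = 3
Slack at optimum:
  C1: slack = 0 (binding)
  C2: slack = 8
  C3: slack = 0 (binding)
  C4: slack = 8
  C5: slack = 7
  x1 ≥ 0: x1 = 11
  x2 ≥ 0: x2 = 3
Binding constraints: C1, C3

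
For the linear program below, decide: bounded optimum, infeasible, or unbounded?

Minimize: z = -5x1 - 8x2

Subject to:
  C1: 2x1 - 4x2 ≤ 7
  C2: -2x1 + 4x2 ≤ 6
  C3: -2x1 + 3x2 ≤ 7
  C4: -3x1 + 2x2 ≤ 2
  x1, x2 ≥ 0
Feasible point: (0, 0) satisfies every constraint, so the LP is feasible.
Direction d = (2, 1): for each constraint row a, a·d ≤ 0 —
  (2)(2) + (-4)(1) = 0 ≤ 0
  (-2)(2) + (4)(1) = 0 ≤ 0
  (-2)(2) + (3)(1) = -1 ≤ 0
  (-3)(2) + (2)(1) = -4 ≤ 0
and d ≥ 0, so (0, 0) + t·d stays feasible for every t ≥ 0. Along this ray z = -5x1 - 8x2 changes by -18 per unit t, so z → −∞.

Unbounded: there is a feasible ray along which z → −∞.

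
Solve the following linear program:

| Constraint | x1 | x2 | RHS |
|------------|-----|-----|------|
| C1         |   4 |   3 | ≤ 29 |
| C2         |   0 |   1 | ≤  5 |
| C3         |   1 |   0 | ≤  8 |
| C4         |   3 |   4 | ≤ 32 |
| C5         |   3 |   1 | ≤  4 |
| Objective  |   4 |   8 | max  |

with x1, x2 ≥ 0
Each vertex is the intersection of two constraint boundaries that also satisfies all remaining constraints:
  x1 = 0 and x2 = 0 → (0, 0)
  3x1 + x2 = 4 and x2 = 0 → (1.333, 0)
  3x1 + x2 = 4 and x1 = 0 → (0, 4)

Evaluating z = 4x1 + 8x2 at each vertex:
  (0, 0): z = 0
  (1.333, 0): z = 5.333
  (0, 4): z = 32

The maximum is at (0, 4) with z = 32.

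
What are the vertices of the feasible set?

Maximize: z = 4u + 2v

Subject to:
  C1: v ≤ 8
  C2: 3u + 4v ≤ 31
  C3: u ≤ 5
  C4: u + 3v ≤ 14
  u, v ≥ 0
Each vertex is the intersection of two constraint boundaries that also satisfies all remaining constraints:
  u = 0 and v = 0 → (0, 0)
  u = 5 and v = 0 → (5, 0)
  u = 5 and u + 3v = 14 → (5, 3)
  u + 3v = 14 and u = 0 → (0, 4.667)

Vertices: (0, 0), (5, 0), (5, 3), (0, 4.667)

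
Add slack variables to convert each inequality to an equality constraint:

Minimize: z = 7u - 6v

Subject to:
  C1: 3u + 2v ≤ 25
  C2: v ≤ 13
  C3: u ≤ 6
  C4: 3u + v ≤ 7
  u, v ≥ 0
min z = 7u - 6v

s.t.
  3u + 2v + s1 = 25
  v + s2 = 13
  u + s3 = 6
  3u + v + s4 = 7
  u, v, s1, s2, s3, s4 ≥ 0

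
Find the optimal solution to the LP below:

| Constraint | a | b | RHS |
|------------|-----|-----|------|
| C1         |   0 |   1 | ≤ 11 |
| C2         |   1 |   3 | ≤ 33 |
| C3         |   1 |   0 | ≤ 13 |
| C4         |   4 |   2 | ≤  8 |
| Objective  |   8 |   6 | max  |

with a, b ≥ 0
a = 0, b = 4, z = 24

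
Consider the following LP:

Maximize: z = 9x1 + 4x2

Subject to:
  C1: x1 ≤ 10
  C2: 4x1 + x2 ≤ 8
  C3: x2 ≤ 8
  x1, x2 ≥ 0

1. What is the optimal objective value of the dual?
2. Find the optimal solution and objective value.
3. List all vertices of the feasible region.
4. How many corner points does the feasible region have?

1. 32 (by strong duality, equal to the primal optimum)
2. x1 = 0, x2 = 8, z = 32
3. (0, 0), (2, 0), (0, 8)
4. 3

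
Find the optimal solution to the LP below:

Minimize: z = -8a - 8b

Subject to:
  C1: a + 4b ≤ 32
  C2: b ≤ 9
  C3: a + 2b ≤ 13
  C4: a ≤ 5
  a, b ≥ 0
Each vertex is the intersection of two constraint boundaries that also satisfies all remaining constraints:
  a = 0 and b = 0 → (0, 0)
  a = 5 and b = 0 → (5, 0)
  a + 2b = 13 and a = 5 → (5, 4)
  a + 2b = 13 and a = 0 → (0, 6.5)

Evaluating z = -8a - 8b at each vertex:
  (0, 0): z = 0
  (5, 0): z = -40
  (5, 4): z = -72
  (0, 6.5): z = -52

The minimum is at (5, 4) with z = -72.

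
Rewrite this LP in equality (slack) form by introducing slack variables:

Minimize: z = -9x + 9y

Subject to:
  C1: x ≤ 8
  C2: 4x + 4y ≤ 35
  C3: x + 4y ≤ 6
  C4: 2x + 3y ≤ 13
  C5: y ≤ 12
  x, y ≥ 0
min z = -9x + 9y

s.t.
  x + s1 = 8
  4x + 4y + s2 = 35
  x + 4y + s3 = 6
  2x + 3y + s4 = 13
  y + s5 = 12
  x, y, s1, s2, s3, s4, s5 ≥ 0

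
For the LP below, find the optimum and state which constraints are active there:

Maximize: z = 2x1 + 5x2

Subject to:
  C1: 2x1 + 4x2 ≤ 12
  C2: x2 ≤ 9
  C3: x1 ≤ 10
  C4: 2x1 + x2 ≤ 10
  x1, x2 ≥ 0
Optimal: x1 = 0, x2 = 3
Slack at optimum:
  C1: slack = 0 (binding)
  C2: slack = 6
  C3: slack = 10
  C4: slack = 7
  x1 ≥ 0: x1 = 0 (binding)
  x2 ≥ 0: x2 = 3
Binding constraints: C1, x1 ≥ 0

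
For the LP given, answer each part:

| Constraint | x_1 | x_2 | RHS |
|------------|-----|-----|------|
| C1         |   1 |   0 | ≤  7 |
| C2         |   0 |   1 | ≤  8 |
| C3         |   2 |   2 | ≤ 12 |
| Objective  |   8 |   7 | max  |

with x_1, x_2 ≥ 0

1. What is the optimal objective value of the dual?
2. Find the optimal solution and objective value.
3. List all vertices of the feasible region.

1. 48 (by strong duality, equal to the primal optimum)
2. x_1 = 6, x_2 = 0, z = 48
3. (0, 0), (6, 0), (0, 6)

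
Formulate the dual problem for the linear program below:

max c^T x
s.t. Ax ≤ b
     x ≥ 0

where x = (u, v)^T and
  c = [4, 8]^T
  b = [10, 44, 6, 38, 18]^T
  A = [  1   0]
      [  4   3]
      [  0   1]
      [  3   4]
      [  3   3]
Minimize: z = 10y1 + 44y2 + 6y3 + 38y4 + 18y5

Subject to:
  C1: -y1 - 4y2 - 3y4 - 3y5 ≤ -4
  C2: -3y2 - y3 - 4y4 - 3y5 ≤ -8
  y1, y2, y3, y4, y5 ≥ 0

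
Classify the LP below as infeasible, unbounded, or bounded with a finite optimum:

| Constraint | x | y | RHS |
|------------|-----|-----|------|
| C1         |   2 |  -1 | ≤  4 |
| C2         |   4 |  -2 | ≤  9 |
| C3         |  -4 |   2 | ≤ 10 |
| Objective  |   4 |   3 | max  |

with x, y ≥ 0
Feasible point: (0, 0) satisfies every constraint, so the LP is feasible.
Direction d = (1, 2): for each constraint row a, a·d ≤ 0 —
  (2)(1) + (-1)(2) = 0 ≤ 0
  (4)(1) + (-2)(2) = 0 ≤ 0
  (-4)(1) + (2)(2) = 0 ≤ 0
and d ≥ 0, so (0, 0) + t·d stays feasible for every t ≥ 0. Along this ray z = 4x + 3y changes by 10 per unit t, so z → +∞.

The LP is unbounded; z can be made arbitrarily large.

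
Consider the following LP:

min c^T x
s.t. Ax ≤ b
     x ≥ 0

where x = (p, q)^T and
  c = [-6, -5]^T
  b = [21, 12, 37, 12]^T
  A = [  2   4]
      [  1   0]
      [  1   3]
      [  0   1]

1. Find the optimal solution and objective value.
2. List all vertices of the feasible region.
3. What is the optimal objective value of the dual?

1. p = 10.5, q = 0, z = -63
2. (0, 0), (10.5, 0), (0, 5.25)
3. -63 (by strong duality, equal to the primal optimum)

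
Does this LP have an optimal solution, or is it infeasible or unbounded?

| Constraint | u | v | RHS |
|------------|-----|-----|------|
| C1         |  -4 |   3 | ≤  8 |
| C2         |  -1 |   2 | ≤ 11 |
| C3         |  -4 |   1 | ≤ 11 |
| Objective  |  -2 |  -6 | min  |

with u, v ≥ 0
Feasible point: (0, 0) satisfies every constraint, so the LP is feasible.
Direction d = (1, 0): for each constraint row a, a·d ≤ 0 —
  (-4)(1) + (3)(0) = -4 ≤ 0
  (-1)(1) + (2)(0) = -1 ≤ 0
  (-4)(1) + (1)(0) = -4 ≤ 0
and d ≥ 0, so (0, 0) + t·d stays feasible for every t ≥ 0. Along this ray z = -2u - 6v changes by -2 per unit t, so z → −∞.

The LP is unbounded; z can be made arbitrarily small.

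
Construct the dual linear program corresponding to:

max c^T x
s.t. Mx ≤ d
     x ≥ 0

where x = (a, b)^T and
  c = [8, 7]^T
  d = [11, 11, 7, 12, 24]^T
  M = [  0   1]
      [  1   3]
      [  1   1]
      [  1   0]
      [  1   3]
Minimize: z = 11y1 + 11y2 + 7y3 + 12y4 + 24y5

Subject to:
  C1: -y2 - y3 - y4 - y5 ≤ -8
  C2: -y1 - 3y2 - y3 - 3y5 ≤ -7
  y1, y2, y3, y4, y5 ≥ 0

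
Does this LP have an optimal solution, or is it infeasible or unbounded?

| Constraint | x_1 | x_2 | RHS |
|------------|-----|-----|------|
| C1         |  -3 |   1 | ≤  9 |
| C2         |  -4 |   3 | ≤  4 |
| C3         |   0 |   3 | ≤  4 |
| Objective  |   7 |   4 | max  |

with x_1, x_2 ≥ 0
Feasible point: (0, 0) satisfies every constraint, so the LP is feasible.
Direction d = (1, 0): for each constraint row a, a·d ≤ 0 —
  (-3)(1) + (1)(0) = -3 ≤ 0
  (-4)(1) + (3)(0) = -4 ≤ 0
  (0)(1) + (3)(0) = 0 ≤ 0
and d ≥ 0, so (0, 0) + t·d stays feasible for every t ≥ 0. Along this ray z = 7x_1 + 4x_2 changes by 7 per unit t, so z → +∞.

Unbounded — the objective can increase without bound over the feasible region.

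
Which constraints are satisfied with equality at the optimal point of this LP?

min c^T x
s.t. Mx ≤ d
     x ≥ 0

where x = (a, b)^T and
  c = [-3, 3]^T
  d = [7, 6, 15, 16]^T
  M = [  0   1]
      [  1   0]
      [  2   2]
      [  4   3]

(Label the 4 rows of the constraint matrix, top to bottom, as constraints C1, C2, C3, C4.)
Optimal: a = 4, b = 0
Slack at optimum:
  C1: slack = 7
  C2: slack = 2
  C3: slack = 7
  C4: slack = 0 (binding)
  a ≥ 0: a = 4
  b ≥ 0: b = 0 (binding)
Binding constraints: C4, b ≥ 0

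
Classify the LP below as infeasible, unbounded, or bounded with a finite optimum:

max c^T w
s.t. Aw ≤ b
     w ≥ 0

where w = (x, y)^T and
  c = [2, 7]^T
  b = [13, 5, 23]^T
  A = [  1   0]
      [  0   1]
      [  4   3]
The point (2, 5) satisfies every constraint, so the LP is feasible; the constraints give x ≤ 13 and y ≤ 5, which with x, y ≥ 0 keep the feasible region inside a bounded box. A feasible, bounded LP attains a finite optimum at a vertex.

Evaluating z = 2x + 7y at each vertex:
  (0, 0): z = 0
  (5.75, 0): z = 11.5
  (2, 5): z = 39
  (0, 5): z = 35

Feasible with finite optimum z* = 39 at (2, 5).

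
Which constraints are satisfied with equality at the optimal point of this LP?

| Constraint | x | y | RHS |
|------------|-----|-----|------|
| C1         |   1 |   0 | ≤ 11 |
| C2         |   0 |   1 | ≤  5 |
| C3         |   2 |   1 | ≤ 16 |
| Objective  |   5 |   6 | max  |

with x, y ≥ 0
Optimal: x = 5.5, y = 5
Slack at optimum:
  C1: slack = 5.5
  C2: slack = 0 (binding)
  C3: slack = 0 (binding)
  x ≥ 0: x = 5.5
  y ≥ 0: y = 5
Binding constraints: C2, C3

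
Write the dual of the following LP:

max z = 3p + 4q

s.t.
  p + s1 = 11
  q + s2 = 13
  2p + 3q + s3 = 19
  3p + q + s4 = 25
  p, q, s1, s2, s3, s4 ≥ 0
Minimize: z = 11y1 + 13y2 + 19y3 + 25y4

Subject to:
  C1: -y1 - 2y3 - 3y4 ≤ -3
  C2: -y2 - 3y3 - y4 ≤ -4
  y1, y2, y3, y4 ≥ 0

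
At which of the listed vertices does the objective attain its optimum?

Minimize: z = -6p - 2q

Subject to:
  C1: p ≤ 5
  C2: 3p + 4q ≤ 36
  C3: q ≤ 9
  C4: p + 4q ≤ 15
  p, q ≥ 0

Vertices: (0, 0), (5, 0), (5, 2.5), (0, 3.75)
Evaluating z = -6p - 2q at each vertex:
  (0, 0): z = 0
  (5, 0): z = -30
  (5, 2.5): z = -35
  (0, 3.75): z = -7.5

The smallest value is z = -35, attained at (5, 2.5).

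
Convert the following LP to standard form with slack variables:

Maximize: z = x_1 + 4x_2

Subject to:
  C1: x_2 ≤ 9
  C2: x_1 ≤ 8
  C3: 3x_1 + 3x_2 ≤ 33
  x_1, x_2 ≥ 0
max z = x_1 + 4x_2

s.t.
  x_2 + s1 = 9
  x_1 + s2 = 8
  3x_1 + 3x_2 + s3 = 33
  x_1, x_2, s1, s2, s3 ≥ 0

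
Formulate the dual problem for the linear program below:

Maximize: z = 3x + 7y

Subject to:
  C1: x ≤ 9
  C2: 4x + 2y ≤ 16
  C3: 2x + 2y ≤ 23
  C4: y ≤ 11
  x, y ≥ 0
Minimize: z = 9y1 + 16y2 + 23y3 + 11y4

Subject to:
  C1: -y1 - 4y2 - 2y3 ≤ -3
  C2: -2y2 - 2y3 - y4 ≤ -7
  y1, y2, y3, y4 ≥ 0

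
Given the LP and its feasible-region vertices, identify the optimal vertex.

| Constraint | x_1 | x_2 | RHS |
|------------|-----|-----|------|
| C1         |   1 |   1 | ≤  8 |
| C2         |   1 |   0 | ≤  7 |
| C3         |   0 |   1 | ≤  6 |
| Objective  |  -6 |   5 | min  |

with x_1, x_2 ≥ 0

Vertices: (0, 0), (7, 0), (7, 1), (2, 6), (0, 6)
Evaluating z = -6x_1 + 5x_2 at each vertex:
  (0, 0): z = 0
  (7, 0): z = -42
  (7, 1): z = -37
  (2, 6): z = 18
  (0, 6): z = 30

The smallest value is z = -42, attained at (7, 0).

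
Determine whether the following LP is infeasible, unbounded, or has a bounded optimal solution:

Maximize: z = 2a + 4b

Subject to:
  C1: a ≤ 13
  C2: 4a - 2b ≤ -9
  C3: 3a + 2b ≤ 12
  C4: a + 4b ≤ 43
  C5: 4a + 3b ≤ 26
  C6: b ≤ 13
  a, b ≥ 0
The point (0, 6) satisfies every constraint, so the LP is feasible; the constraints give a ≤ 13 and b ≤ 13, which with a, b ≥ 0 keep the feasible region inside a bounded box. A feasible, bounded LP attains a finite optimum at a vertex.

Evaluating z = 2a + 4b at each vertex:
  (0, 4.5): z = 18
  (0.4286, 5.357): z = 22.29
  (0, 6): z = 24

The LP has an optimal solution: (0, 6) with z = 24.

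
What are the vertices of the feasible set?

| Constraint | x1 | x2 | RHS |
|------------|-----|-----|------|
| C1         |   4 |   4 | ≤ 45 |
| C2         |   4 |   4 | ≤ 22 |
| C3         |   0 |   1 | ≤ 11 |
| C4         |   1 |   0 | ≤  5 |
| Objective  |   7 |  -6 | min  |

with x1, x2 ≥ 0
Each vertex is the intersection of two constraint boundaries that also satisfies all remaining constraints:
  x1 = 0 and x2 = 0 → (0, 0)
  x1 = 5 and x2 = 0 → (5, 0)
  4x1 + 4x2 = 22 and x1 = 5 → (5, 0.5)
  4x1 + 4x2 = 22 and x1 = 0 → (0, 5.5)

Vertices: (0, 0), (5, 0), (5, 0.5), (0, 5.5)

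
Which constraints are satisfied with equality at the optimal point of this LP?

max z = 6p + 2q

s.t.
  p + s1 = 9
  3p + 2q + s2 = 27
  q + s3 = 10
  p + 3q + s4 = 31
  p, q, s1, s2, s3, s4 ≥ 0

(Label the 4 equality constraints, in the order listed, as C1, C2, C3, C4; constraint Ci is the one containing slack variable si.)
Optimal: p = 9, q = 0
Binding: C1, C2, q ≥ 0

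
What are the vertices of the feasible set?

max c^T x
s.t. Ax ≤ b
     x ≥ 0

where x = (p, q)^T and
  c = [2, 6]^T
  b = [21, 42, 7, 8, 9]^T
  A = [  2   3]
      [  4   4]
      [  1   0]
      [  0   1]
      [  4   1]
Each vertex is the intersection of two constraint boundaries that also satisfies all remaining constraints:
  p = 0 and q = 0 → (0, 0)
  4p + q = 9 and q = 0 → (2.25, 0)
  2p + 3q = 21 and 4p + q = 9 → (0.6, 6.6)
  2p + 3q = 21 and p = 0 → (0, 7)

Vertices: (0, 0), (2.25, 0), (0.6, 6.6), (0, 7)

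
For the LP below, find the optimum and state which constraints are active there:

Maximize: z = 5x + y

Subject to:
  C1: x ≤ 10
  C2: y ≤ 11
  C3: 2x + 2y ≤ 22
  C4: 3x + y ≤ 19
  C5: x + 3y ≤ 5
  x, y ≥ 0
Optimal: x = 5, y = 0
Binding: C5, y ≥ 0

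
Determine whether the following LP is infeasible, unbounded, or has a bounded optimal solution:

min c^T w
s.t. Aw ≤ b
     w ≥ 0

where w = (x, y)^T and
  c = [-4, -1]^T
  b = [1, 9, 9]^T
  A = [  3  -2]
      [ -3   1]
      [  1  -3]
Feasible point: (0, 0) satisfies every constraint, so the LP is feasible.
Direction d = (2, 3): for each constraint row a, a·d ≤ 0 —
  (3)(2) + (-2)(3) = 0 ≤ 0
  (-3)(2) + (1)(3) = -3 ≤ 0
  (1)(2) + (-3)(3) = -7 ≤ 0
and d ≥ 0, so (0, 0) + t·d stays feasible for every t ≥ 0. Along this ray z = -4x - y changes by -11 per unit t, so z → −∞.

Unbounded — the objective can decrease without bound over the feasible region.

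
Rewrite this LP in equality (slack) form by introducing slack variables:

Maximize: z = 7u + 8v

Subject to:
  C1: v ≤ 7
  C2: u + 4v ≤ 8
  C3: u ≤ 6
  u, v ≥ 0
max z = 7u + 8v

s.t.
  v + s1 = 7
  u + 4v + s2 = 8
  u + s3 = 6
  u, v, s1, s2, s3 ≥ 0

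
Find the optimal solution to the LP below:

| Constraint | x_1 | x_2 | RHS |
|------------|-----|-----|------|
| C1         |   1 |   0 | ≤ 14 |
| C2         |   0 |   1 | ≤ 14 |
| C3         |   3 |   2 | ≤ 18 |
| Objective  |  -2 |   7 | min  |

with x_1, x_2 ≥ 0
x_1 = 6, x_2 = 0, z = -12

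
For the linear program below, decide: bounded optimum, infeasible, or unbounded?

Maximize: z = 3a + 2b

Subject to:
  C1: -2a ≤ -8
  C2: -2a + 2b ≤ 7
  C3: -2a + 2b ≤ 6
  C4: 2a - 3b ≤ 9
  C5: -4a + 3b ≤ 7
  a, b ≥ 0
Feasible point: (4, 0) satisfies every constraint, so the LP is feasible.
Direction d = (1, 1): for each constraint row a, a·d ≤ 0 —
  (-2)(1) + (0)(1) = -2 ≤ 0
  (-2)(1) + (2)(1) = 0 ≤ 0
  (-2)(1) + (2)(1) = 0 ≤ 0
  (2)(1) + (-3)(1) = -1 ≤ 0
  (-4)(1) + (3)(1) = -1 ≤ 0
and d ≥ 0, so (4, 0) + t·d stays feasible for every t ≥ 0. Along this ray z = 3a + 2b changes by 5 per unit t, so z → +∞.

The LP is unbounded; z can be made arbitrarily large.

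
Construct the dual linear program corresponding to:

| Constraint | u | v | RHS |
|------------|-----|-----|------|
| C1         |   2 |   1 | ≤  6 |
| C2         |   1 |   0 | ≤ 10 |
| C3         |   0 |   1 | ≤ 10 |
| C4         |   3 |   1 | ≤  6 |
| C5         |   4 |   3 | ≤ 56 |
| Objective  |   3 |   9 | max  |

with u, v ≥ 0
Minimize: z = 6y1 + 10y2 + 10y3 + 6y4 + 56y5

Subject to:
  C1: -2y1 - y2 - 3y4 - 4y5 ≤ -3
  C2: -y1 - y3 - y4 - 3y5 ≤ -9
  y1, y2, y3, y4, y5 ≥ 0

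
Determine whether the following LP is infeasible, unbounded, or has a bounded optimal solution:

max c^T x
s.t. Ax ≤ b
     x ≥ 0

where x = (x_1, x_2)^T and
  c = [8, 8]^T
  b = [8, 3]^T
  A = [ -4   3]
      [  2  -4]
Feasible point: (0, 0) satisfies every constraint, so the LP is feasible.
Direction d = (1, 1): for each constraint row a, a·d ≤ 0 —
  (-4)(1) + (3)(1) = -1 ≤ 0
  (2)(1) + (-4)(1) = -2 ≤ 0
and d ≥ 0, so (0, 0) + t·d stays feasible for every t ≥ 0. Along this ray z = 8x_1 + 8x_2 changes by 16 per unit t, so z → +∞.

Unbounded — the objective can increase without bound over the feasible region.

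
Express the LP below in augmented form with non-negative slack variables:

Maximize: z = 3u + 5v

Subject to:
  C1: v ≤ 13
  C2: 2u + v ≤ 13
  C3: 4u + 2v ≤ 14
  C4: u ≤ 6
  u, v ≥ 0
max z = 3u + 5v

s.t.
  v + s1 = 13
  2u + v + s2 = 13
  4u + 2v + s3 = 14
  u + s4 = 6
  u, v, s1, s2, s3, s4 ≥ 0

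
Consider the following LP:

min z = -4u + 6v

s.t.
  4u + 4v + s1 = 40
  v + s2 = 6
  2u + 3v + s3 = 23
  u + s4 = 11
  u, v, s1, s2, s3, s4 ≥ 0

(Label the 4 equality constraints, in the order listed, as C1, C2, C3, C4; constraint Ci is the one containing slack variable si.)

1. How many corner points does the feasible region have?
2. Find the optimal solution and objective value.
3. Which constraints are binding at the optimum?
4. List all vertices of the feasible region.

1. 5
2. u = 10, v = 0, z = -40
3. C1, v ≥ 0
4. (0, 0), (10, 0), (7, 3), (2.5, 6), (0, 6)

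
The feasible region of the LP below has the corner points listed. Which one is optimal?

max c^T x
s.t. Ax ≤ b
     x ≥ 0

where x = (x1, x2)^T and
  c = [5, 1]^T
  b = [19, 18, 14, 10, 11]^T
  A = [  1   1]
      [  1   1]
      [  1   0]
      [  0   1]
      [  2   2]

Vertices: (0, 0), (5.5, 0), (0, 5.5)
(5.5, 0) with z = 27.5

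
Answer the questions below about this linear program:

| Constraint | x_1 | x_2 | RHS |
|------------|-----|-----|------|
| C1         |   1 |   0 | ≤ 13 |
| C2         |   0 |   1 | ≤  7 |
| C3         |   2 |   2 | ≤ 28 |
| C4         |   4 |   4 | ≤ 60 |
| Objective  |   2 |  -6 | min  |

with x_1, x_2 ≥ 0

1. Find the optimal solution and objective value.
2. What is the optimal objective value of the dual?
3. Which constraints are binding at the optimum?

1. x_1 = 0, x_2 = 7, z = -42
2. -42 (by strong duality, equal to the primal optimum)
3. C2, x_1 ≥ 0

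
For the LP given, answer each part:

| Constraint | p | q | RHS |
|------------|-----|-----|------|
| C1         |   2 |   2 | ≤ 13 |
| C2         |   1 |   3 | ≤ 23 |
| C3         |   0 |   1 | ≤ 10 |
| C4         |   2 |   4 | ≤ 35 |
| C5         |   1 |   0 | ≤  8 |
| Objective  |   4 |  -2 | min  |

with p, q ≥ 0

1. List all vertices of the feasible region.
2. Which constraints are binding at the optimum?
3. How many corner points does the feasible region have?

1. (0, 0), (6.5, 0), (0, 6.5)
2. C1, p ≥ 0
3. 3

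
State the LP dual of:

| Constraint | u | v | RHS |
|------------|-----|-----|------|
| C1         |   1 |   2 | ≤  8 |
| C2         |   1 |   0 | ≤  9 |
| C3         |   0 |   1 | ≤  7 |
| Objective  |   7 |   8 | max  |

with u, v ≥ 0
Minimize: z = 8y1 + 9y2 + 7y3

Subject to:
  C1: -y1 - y2 ≤ -7
  C2: -2y1 - y3 ≤ -8
  y1, y2, y3 ≥ 0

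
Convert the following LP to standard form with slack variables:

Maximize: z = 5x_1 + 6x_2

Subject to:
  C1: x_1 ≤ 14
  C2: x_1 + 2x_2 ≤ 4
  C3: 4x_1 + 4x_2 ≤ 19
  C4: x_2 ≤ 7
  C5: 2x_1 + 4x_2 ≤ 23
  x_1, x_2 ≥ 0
max z = 5x_1 + 6x_2

s.t.
  x_1 + s1 = 14
  x_1 + 2x_2 + s2 = 4
  4x_1 + 4x_2 + s3 = 19
  x_2 + s4 = 7
  2x_1 + 4x_2 + s5 = 23
  x_1, x_2, s1, s2, s3, s4, s5 ≥ 0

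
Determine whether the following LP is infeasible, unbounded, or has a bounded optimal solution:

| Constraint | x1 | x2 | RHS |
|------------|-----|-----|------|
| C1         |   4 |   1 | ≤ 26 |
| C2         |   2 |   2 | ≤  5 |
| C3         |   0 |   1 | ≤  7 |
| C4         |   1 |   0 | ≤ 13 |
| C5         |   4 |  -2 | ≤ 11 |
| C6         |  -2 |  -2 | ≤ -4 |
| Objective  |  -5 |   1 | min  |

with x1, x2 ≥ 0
The point (2.5, 0) satisfies every constraint, so the LP is feasible; the constraints give x1 ≤ 13 and x2 ≤ 7, which with x1, x2 ≥ 0 keep the feasible region inside a bounded box. A feasible, bounded LP attains a finite optimum at a vertex.

Evaluating z = -5x1 + x2 at each vertex:
  (2, 0): z = -10
  (2.5, 0): z = -12.5
  (0, 2.5): z = 2.5
  (0, 2): z = 2

Bounded optimum: z* = -12.5 at (2.5, 0).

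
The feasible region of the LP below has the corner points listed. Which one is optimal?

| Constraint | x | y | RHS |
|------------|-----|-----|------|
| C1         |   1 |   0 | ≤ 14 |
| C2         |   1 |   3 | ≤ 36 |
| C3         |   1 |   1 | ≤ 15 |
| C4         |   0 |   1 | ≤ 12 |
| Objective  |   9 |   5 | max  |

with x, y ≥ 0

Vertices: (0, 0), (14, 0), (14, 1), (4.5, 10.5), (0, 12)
(14, 1) with z = 131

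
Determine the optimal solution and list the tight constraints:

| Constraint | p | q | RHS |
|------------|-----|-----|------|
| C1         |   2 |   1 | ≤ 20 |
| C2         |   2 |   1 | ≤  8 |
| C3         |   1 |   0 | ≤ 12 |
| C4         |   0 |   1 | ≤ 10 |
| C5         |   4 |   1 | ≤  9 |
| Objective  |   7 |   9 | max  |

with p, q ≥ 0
Optimal: p = 0, q = 8
Slack at optimum:
  C1: slack = 12
  C2: slack = 0 (binding)
  C3: slack = 12
  C4: slack = 2
  C5: slack = 1
  p ≥ 0: p = 0 (binding)
  q ≥ 0: q = 8
Binding constraints: C2, p ≥ 0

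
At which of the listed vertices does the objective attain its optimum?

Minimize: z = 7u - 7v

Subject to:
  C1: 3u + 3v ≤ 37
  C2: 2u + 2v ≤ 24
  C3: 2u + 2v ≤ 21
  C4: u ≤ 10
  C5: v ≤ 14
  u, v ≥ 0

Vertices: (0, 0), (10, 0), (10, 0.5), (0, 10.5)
Evaluating z = 7u - 7v at each vertex:
  (0, 0): z = 0
  (10, 0): z = 70
  (10, 0.5): z = 66.5
  (0, 10.5): z = -73.5

The smallest value is z = -73.5, attained at (0, 10.5).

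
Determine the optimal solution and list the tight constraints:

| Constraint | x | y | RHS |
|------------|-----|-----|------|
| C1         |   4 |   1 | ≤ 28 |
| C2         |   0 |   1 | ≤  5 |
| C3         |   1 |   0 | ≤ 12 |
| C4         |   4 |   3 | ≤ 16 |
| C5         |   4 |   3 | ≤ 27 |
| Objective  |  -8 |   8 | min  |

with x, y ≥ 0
Optimal: x = 4, y = 0
Slack at optimum:
  C1: slack = 12
  C2: slack = 5
  C3: slack = 8
  C4: slack = 0 (binding)
  C5: slack = 11
  x ≥ 0: x = 4
  y ≥ 0: y = 0 (binding)
Binding constraints: C4, y ≥ 0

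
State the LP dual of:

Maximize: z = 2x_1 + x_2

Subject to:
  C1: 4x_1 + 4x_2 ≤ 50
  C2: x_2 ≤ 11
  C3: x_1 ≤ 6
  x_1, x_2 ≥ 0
Minimize: z = 50y1 + 11y2 + 6y3

Subject to:
  C1: -4y1 - y3 ≤ -2
  C2: -4y1 - y2 ≤ -1
  y1, y2, y3 ≥ 0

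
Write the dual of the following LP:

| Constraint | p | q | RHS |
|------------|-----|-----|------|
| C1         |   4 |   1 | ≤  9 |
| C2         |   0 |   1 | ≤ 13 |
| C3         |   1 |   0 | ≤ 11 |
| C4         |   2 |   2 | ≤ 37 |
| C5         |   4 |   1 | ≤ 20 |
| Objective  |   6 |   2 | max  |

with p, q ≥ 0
Minimize: z = 9y1 + 13y2 + 11y3 + 37y4 + 20y5

Subject to:
  C1: -4y1 - y3 - 2y4 - 4y5 ≤ -6
  C2: -y1 - y2 - 2y4 - y5 ≤ -2
  y1, y2, y3, y4, y5 ≥ 0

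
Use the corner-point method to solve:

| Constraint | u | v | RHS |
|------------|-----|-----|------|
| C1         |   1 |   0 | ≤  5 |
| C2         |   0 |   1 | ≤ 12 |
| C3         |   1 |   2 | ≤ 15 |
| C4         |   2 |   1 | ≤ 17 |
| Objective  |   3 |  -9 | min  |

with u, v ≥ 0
u = 0, v = 7.5, z = -67.5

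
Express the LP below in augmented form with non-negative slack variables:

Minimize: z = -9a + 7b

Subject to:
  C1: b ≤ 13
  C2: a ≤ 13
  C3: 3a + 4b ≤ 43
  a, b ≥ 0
min z = -9a + 7b

s.t.
  b + s1 = 13
  a + s2 = 13
  3a + 4b + s3 = 43
  a, b, s1, s2, s3 ≥ 0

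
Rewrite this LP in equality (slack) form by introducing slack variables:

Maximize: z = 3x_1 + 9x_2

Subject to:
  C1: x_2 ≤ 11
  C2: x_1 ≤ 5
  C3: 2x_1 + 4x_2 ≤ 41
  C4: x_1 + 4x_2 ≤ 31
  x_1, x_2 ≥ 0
max z = 3x_1 + 9x_2

s.t.
  x_2 + s1 = 11
  x_1 + s2 = 5
  2x_1 + 4x_2 + s3 = 41
  x_1 + 4x_2 + s4 = 31
  x_1, x_2, s1, s2, s3, s4 ≥ 0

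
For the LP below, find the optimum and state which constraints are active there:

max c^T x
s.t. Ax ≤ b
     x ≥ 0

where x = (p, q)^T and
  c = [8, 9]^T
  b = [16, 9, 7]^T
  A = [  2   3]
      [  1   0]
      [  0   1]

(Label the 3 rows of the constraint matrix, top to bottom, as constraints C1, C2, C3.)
Optimal: p = 8, q = 0
Slack at optimum:
  C1: slack = 0 (binding)
  C2: slack = 1
  C3: slack = 7
  p ≥ 0: p = 8
  q ≥ 0: q = 0 (binding)
Binding constraints: C1, q ≥ 0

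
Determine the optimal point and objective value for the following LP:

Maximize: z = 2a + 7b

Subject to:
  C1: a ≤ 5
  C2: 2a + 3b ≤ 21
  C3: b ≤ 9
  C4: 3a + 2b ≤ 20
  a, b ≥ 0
Each vertex is the intersection of two constraint boundaries that also satisfies all remaining constraints:
  a = 0 and b = 0 → (0, 0)
  a = 5 and b = 0 → (5, 0)
  a = 5 and 3a + 2b = 20 → (5, 2.5)
  2a + 3b = 21 and 3a + 2b = 20 → (3.6, 4.6)
  2a + 3b = 21 and a = 0 → (0, 7)

Evaluating z = 2a + 7b at each vertex:
  (0, 0): z = 0
  (5, 0): z = 10
  (5, 2.5): z = 27.5
  (3.6, 4.6): z = 39.4
  (0, 7): z = 49

The maximum is at (0, 7) with z = 49.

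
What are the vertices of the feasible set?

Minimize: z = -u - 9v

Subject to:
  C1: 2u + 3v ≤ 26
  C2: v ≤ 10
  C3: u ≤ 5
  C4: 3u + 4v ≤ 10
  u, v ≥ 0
Each vertex is the intersection of two constraint boundaries that also satisfies all remaining constraints:
  u = 0 and v = 0 → (0, 0)
  3u + 4v = 10 and v = 0 → (3.333, 0)
  3u + 4v = 10 and u = 0 → (0, 2.5)

Vertices: (0, 0), (3.333, 0), (0, 2.5)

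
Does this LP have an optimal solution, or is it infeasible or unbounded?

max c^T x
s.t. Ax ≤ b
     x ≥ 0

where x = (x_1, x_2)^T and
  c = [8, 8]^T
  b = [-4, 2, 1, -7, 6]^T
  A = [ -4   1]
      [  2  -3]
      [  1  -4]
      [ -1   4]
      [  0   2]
One constraint requires x_1 - 4x_2 ≤ 1, while the constraint -x_1 + 4x_2 ≤ -7 is equivalent to x_1 - 4x_2 ≥ 7. Together they would need 7 ≤ x_1 - 4x_2 ≤ 1, which is impossible since 7 > 1. No point satisfies all constraints.

The feasible region is empty; the LP is infeasible.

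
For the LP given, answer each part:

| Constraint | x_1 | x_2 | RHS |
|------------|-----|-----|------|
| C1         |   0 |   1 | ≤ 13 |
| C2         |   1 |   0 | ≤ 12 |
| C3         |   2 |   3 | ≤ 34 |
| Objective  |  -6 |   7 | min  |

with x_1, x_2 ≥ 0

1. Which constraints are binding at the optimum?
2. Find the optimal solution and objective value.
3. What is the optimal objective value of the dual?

1. C2, x_2 ≥ 0
2. x_1 = 12, x_2 = 0, z = -72
3. -72 (by strong duality, equal to the primal optimum)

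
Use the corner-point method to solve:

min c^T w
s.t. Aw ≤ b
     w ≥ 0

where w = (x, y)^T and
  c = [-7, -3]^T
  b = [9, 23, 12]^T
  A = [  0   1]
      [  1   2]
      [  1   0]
Each vertex is the intersection of two constraint boundaries that also satisfies all remaining constraints:
  x = 0 and y = 0 → (0, 0)
  x = 12 and y = 0 → (12, 0)
  x + 2y = 23 and x = 12 → (12, 5.5)
  y = 9 and x + 2y = 23 → (5, 9)
  y = 9 and x = 0 → (0, 9)

Evaluating z = -7x - 3y at each vertex:
  (0, 0): z = 0
  (12, 0): z = -84
  (12, 5.5): z = -100.5
  (5, 9): z = -62
  (0, 9): z = -27

The minimum is at (12, 5.5) with z = -100.5.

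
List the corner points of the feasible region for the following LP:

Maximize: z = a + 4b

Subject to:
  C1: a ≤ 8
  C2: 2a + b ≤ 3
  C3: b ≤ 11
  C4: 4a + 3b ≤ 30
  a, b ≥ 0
Each vertex is the intersection of two constraint boundaries that also satisfies all remaining constraints:
  a = 0 and b = 0 → (0, 0)
  2a + b = 3 and b = 0 → (1.5, 0)
  2a + b = 3 and a = 0 → (0, 3)

Vertices: (0, 0), (1.5, 0), (0, 3)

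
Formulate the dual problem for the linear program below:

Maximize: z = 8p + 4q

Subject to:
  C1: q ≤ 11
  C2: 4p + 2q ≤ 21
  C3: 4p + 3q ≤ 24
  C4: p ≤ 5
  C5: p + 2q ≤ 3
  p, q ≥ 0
Minimize: z = 11y1 + 21y2 + 24y3 + 5y4 + 3y5

Subject to:
  C1: -4y2 - 4y3 - y4 - y5 ≤ -8
  C2: -y1 - 2y2 - 3y3 - 2y5 ≤ -4
  y1, y2, y3, y4, y5 ≥ 0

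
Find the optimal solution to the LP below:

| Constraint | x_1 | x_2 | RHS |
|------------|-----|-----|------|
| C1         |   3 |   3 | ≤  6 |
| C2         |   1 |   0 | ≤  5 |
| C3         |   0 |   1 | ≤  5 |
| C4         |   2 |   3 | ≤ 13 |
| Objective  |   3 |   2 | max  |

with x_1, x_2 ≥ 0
Each vertex is the intersection of two constraint boundaries that also satisfies all remaining constraints:
  x_1 = 0 and x_2 = 0 → (0, 0)
  3x_1 + 3x_2 = 6 and x_2 = 0 → (2, 0)
  3x_1 + 3x_2 = 6 and x_1 = 0 → (0, 2)

Evaluating z = 3x_1 + 2x_2 at each vertex:
  (0, 0): z = 0
  (2, 0): z = 6
  (0, 2): z = 4

The maximum is at (2, 0) with z = 6.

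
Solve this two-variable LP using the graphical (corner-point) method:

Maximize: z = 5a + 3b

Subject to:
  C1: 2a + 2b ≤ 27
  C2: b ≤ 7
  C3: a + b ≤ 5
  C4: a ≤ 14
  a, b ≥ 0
Each vertex is the intersection of two constraint boundaries that also satisfies all remaining constraints:
  a = 0 and b = 0 → (0, 0)
  a + b = 5 and b = 0 → (5, 0)
  a + b = 5 and a = 0 → (0, 5)

Evaluating z = 5a + 3b at each vertex:
  (0, 0): z = 0
  (5, 0): z = 25
  (0, 5): z = 15

The maximum is at (5, 0) with z = 25.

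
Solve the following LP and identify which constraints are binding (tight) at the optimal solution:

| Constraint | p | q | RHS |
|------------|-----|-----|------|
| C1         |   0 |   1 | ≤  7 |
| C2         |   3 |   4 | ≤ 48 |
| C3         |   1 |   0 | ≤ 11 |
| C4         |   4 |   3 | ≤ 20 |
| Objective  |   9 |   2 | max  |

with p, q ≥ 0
Optimal: p = 5, q = 0
Binding: C4, q ≥ 0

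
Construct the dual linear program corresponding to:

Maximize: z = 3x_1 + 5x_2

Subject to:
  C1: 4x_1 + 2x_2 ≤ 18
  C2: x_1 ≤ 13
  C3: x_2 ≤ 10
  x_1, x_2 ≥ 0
Minimize: z = 18y1 + 13y2 + 10y3

Subject to:
  C1: -4y1 - y2 ≤ -3
  C2: -2y1 - y3 ≤ -5
  y1, y2, y3 ≥ 0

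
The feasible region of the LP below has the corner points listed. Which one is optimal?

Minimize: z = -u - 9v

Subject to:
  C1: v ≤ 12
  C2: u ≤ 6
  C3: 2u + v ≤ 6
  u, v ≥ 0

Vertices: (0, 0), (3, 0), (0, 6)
Evaluating z = -u - 9v at each vertex:
  (0, 0): z = 0
  (3, 0): z = -3
  (0, 6): z = -54

The smallest value is z = -54, attained at (0, 6).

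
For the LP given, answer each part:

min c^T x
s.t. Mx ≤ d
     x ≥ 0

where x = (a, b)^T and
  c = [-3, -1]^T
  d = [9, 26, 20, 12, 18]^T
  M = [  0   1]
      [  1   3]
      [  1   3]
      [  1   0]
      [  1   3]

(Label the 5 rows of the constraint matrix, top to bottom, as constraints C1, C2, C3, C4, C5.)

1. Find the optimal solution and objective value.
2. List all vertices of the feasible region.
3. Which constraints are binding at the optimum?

1. a = 12, b = 2, z = -38
2. (0, 0), (12, 0), (12, 2), (0, 6)
3. C4, C5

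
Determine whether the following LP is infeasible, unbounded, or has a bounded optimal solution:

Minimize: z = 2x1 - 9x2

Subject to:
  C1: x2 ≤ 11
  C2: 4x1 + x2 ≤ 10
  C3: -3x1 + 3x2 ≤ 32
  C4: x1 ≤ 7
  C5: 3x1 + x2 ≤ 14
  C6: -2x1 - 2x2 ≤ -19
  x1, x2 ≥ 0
The point (0, 10) satisfies every constraint, so the LP is feasible; the constraints give x1 ≤ 7 and x2 ≤ 11, which with x1, x2 ≥ 0 keep the feasible region inside a bounded box. A feasible, bounded LP attains a finite optimum at a vertex.

Evaluating z = 2x1 - 9x2 at each vertex:
  (0, 9.5): z = -85.5
  (0.1667, 9.333): z = -83.67
  (0, 10): z = -90

The LP has an optimal solution: (0, 10) with z = -90.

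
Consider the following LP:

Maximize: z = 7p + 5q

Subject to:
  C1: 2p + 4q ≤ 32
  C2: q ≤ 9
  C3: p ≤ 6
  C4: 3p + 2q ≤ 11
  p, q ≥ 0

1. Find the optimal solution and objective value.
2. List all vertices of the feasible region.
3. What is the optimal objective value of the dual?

1. p = 0, q = 5.5, z = 27.5
2. (0, 0), (3.667, 0), (0, 5.5)
3. 27.5 (by strong duality, equal to the primal optimum)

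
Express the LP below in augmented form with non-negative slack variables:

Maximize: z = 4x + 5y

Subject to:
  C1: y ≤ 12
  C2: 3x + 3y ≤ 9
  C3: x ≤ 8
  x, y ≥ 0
max z = 4x + 5y

s.t.
  y + s1 = 12
  3x + 3y + s2 = 9
  x + s3 = 8
  x, y, s1, s2, s3 ≥ 0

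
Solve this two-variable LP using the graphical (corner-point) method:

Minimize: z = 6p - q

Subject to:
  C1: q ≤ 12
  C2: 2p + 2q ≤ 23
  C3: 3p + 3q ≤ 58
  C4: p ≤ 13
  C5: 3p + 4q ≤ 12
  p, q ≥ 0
Each vertex is the intersection of two constraint boundaries that also satisfies all remaining constraints:
  p = 0 and q = 0 → (0, 0)
  3p + 4q = 12 and q = 0 → (4, 0)
  3p + 4q = 12 and p = 0 → (0, 3)

Evaluating z = 6p - q at each vertex:
  (0, 0): z = 0
  (4, 0): z = 24
  (0, 3): z = -3

The minimum is at (0, 3) with z = -3.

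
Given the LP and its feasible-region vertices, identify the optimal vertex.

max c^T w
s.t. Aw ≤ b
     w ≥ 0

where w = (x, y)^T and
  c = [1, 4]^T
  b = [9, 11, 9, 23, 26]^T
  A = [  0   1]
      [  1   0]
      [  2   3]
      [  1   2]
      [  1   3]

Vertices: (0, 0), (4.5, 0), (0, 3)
(0, 3) with z = 12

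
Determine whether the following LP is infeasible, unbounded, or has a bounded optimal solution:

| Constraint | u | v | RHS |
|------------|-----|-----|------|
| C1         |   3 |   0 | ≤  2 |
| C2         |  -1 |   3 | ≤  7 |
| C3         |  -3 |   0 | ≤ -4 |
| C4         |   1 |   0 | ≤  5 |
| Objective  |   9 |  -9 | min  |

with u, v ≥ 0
C1 requires 3u ≤ 2, while C3 (-3u ≤ -4) is equivalent to 3u ≥ 4. Together they would need 4 ≤ 3u ≤ 2, which is impossible since 4 > 2. No point satisfies all constraints.

Infeasible: no point satisfies all constraints simultaneously.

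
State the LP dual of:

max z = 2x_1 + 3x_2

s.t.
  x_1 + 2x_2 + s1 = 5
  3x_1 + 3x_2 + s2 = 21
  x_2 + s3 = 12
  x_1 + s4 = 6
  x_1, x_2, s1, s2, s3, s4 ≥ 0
Minimize: z = 5y1 + 21y2 + 12y3 + 6y4

Subject to:
  C1: -y1 - 3y2 - y4 ≤ -2
  C2: -2y1 - 3y2 - y3 ≤ -3
  y1, y2, y3, y4 ≥ 0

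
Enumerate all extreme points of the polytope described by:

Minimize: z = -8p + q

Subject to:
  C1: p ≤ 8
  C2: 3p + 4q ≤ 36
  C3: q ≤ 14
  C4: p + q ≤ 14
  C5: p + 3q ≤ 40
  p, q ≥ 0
Each vertex is the intersection of two constraint boundaries that also satisfies all remaining constraints:
  p = 0 and q = 0 → (0, 0)
  p = 8 and q = 0 → (8, 0)
  p = 8 and 3p + 4q = 36 → (8, 3)
  3p + 4q = 36 and p = 0 → (0, 9)

Vertices: (0, 0), (8, 0), (8, 3), (0, 9)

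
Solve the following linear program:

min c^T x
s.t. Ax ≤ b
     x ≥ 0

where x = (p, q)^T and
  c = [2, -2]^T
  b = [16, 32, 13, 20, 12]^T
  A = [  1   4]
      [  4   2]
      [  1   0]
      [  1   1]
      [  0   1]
Each vertex is the intersection of two constraint boundaries that also satisfies all remaining constraints:
  p = 0 and q = 0 → (0, 0)
  4p + 2q = 32 and q = 0 → (8, 0)
  p + 4q = 16 and 4p + 2q = 32 → (6.857, 2.286)
  p + 4q = 16 and p = 0 → (0, 4)

Evaluating z = 2p - 2q at each vertex:
  (0, 0): z = 0
  (8, 0): z = 16
  (6.857, 2.286): z = 9.143
  (0, 4): z = -8

The minimum is at (0, 4) with z = -8.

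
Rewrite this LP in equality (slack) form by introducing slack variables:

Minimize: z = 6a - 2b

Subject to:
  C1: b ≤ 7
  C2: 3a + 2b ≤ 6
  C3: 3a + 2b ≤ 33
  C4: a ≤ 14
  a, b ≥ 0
min z = 6a - 2b

s.t.
  b + s1 = 7
  3a + 2b + s2 = 6
  3a + 2b + s3 = 33
  a + s4 = 14
  a, b, s1, s2, s3, s4 ≥ 0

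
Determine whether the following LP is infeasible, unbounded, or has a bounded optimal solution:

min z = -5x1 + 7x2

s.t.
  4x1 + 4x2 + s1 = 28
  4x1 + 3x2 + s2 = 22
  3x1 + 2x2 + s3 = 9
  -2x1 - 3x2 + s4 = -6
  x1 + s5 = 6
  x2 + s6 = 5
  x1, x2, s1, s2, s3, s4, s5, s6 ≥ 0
The point (3, 0) satisfies every constraint, so the LP is feasible; the constraints give x1 ≤ 6 and x2 ≤ 5, which with x1, x2 ≥ 0 keep the feasible region inside a bounded box. A feasible, bounded LP attains a finite optimum at a vertex.

Evaluating z = -5x1 + 7x2 at each vertex:
  (0, 2): z = 14
  (3, 0): z = -15
  (0, 4.5): z = 31.5

Bounded optimum: z* = -15 at (3, 0).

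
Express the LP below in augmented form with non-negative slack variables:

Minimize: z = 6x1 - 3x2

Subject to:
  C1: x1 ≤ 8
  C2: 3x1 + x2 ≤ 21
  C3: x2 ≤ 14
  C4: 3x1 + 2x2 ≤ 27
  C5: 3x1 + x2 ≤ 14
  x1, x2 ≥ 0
min z = 6x1 - 3x2

s.t.
  x1 + s1 = 8
  3x1 + x2 + s2 = 21
  x2 + s3 = 14
  3x1 + 2x2 + s4 = 27
  3x1 + x2 + s5 = 14
  x1, x2, s1, s2, s3, s4, s5 ≥ 0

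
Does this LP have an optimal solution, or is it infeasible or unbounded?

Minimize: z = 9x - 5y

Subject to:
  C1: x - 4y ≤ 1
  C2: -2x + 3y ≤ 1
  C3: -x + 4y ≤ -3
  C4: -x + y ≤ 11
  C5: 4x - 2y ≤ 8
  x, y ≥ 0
C1 requires x - 4y ≤ 1, while C3 (-x + 4y ≤ -3) is equivalent to x - 4y ≥ 3. Together they would need 3 ≤ x - 4y ≤ 1, which is impossible since 3 > 1. No point satisfies all constraints.

Infeasible: no point satisfies all constraints simultaneously.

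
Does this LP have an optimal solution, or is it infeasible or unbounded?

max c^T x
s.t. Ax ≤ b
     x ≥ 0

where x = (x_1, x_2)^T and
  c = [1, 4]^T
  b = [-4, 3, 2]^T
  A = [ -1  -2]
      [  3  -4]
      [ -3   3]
Feasible point: (2, 1) satisfies every constraint, so the LP is feasible.
Direction d = (1, 1): for each constraint row a, a·d ≤ 0 —
  (-1)(1) + (-2)(1) = -3 ≤ 0
  (3)(1) + (-4)(1) = -1 ≤ 0
  (-3)(1) + (3)(1) = 0 ≤ 0
and d ≥ 0, so (2, 1) + t·d stays feasible for every t ≥ 0. Along this ray z = x_1 + 4x_2 changes by 5 per unit t, so z → +∞.

Unbounded: there is a feasible ray along which z → +∞.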